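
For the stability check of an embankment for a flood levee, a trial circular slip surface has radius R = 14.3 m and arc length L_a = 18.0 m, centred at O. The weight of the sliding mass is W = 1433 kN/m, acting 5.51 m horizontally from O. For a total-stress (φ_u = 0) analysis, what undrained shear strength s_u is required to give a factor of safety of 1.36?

FS = s_u·L_a·R / (W·d), so s_u = FS·W·d / (L_a·R).
s_u = 1.36·1433·5.51 / (18.00·14.3) = 10738.3 / 257.40 = 41.72 kPa

s_u = 41.7 kPa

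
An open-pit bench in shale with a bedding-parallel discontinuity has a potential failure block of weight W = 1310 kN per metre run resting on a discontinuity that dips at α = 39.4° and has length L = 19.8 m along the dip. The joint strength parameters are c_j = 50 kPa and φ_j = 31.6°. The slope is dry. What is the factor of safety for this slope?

FS = 1.94

Resolving the block weight along and normal to the plane and applying the Mohr–Coulomb strength on the joint:
N' = W cosα = 1310·cos39.4° = 1012.3 kN/m
Driving force T = W sinα = 1310·sin39.4° = 831.5 kN/m
Resisting force R = c_j·L + N'·tanφ_j = 50·19.8 + 1012.3·tan31.6° = 990.0 + 622.8 = 1612.8 kN/m
FS = R / T = 1612.8 / 831.5 = 1.940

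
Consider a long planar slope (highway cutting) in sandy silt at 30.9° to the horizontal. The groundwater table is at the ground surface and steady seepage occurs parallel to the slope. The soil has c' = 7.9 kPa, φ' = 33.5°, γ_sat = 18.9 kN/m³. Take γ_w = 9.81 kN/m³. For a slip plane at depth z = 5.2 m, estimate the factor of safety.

FS = 0.71

With seepage parallel to the slope and the water table at the surface, the effective normal stress on the slip plane uses the buoyant unit weight γ' = γ_sat − γ_w while the driving shear stress uses γ_sat:
FS = [c' + γ' z cos²β tanφ'] / [γ_sat z sinβ cosβ]
γ' = 18.9 − 9.81 = 9.09 kN/m³
Numerator = 7.9 + 9.09·5.2·cos²30.9°·tan33.5° = 7.9 + 9.09·5.2·0.7363·0.6619 = 30.935 kPa
Denominator = 18.9·5.2·sin30.9°·cos30.9° = 18.9·5.2·0.5135·0.8581 = 43.307 kPa
FS = 30.935 / 43.307 = 0.714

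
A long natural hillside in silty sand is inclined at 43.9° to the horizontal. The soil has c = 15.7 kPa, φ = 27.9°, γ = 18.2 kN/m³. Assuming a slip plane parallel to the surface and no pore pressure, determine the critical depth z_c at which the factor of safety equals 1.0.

Setting FS = 1.00 in FS = [c + γz cos²β tanφ] / [γz sinβ cosβ] and solving for z:
z = c / [γ cosβ (FS·sinβ − cosβ·tanφ)]
  = 15.7 / [18.2·cos43.9°·(1.00·sin43.9° − cos43.9°·tan27.9°)]
  = 15.7 / [18.2·0.7206·(1.00·0.6934 − 0.7206·0.5295)]
  = 15.7 / 4.0901 = 3.839 m

z_c = 3.84 m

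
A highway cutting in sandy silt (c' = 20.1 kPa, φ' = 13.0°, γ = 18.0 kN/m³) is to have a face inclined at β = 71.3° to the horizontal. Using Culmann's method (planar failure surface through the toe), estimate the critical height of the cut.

H_c = 8.69 m

Culmann's analysis gives the critical failure plane at α_cr = (β + φ')/2 = (71.3 + 13.0)/2 = 42.1°, and the critical height
H_c = (4c'/γ) · sinβ cosφ' / [1 − cos(β − φ')]
    = (4·20.1/18.0) · sin71.3°·cos13.0° / [1 − cos(58.3°)]
    = 4.467 · 0.9472·0.9744 / [1 − 0.5255]
    = 4.467 · 0.9229 / 0.4745
    = 8.69 m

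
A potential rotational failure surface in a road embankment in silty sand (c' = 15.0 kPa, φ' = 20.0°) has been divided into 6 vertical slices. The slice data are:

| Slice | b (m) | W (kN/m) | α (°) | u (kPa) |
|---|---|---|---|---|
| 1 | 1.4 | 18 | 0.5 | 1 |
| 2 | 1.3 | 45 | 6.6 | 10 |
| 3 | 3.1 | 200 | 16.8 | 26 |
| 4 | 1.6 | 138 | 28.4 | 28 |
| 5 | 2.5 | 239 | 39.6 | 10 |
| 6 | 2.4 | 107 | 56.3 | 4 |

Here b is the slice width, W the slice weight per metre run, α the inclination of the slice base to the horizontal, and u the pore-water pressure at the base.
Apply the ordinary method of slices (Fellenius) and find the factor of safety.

FS = 1.03

Ordinary method of slices: FS = Σ[c'·Δl_i + (W_i cosα_i − u_i·Δl_i)·tanφ'] / Σ W_i sinα_i, with Δl_i = b_i / cosα_i.
Slice 1: Δl = 1.4/cos0.5° = 1.400 m; N'_1 = 18·cos0.5° − 1·1.400 = 16.6; c'Δl = 21.00; W sinα = 0.2
Slice 2: Δl = 1.3/cos6.6° = 1.309 m; N'_2 = 45·cos6.6° − 10·1.309 = 31.6; c'Δl = 19.63; W sinα = 5.2
Slice 3: Δl = 3.1/cos16.8° = 3.238 m; N'_3 = 200·cos16.8° − 26·3.238 = 107.3; c'Δl = 48.57; W sinα = 57.8
Slice 4: Δl = 1.6/cos28.4° = 1.819 m; N'_4 = 138·cos28.4° − 28·1.819 = 70.5; c'Δl = 27.28; W sinα = 65.6
Slice 5: Δl = 2.5/cos39.6° = 3.245 m; N'_5 = 239·cos39.6° − 10·3.245 = 151.7; c'Δl = 48.67; W sinα = 152.3
Slice 6: Δl = 2.4/cos56.3° = 4.326 m; N'_6 = 107·cos56.3° − 4·4.326 = 42.1; c'Δl = 64.88; W sinα = 89.0
Σc'Δl = 230.0 kN/m; ΣN' = 419.7 kN/m; ΣW sinα = 370.1 kN/m
Resisting = 230.0 + 419.7·tan20.0° = 230.0 + 152.8 = 382.8 kN/m
FS = 382.8 / 370.1 = 1.034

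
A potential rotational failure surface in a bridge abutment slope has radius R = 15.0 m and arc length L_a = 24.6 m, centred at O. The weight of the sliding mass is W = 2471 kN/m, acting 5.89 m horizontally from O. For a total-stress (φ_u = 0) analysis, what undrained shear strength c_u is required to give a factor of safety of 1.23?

c_u = 48.5 kPa

FS = c_u·L_a·R / (W·d), so c_u = FS·W·d / (L_a·R).
c_u = 1.23·2471·5.89 / (24.60·15.0) = 17901.7 / 369.00 = 48.51 kPa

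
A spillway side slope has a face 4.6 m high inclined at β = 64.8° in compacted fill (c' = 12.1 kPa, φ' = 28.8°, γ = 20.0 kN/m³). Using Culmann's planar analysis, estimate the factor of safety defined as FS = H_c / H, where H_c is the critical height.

H_c = (4c'/γ) · sinβ cosφ' / [1 − cos(β − φ')]
    = (4·12.1/20.0) · sin64.8°·cos28.8° / [1 − cos36.0°]
    = 2.420 · 0.7929 / 0.1910 = 10.05 m
FS = H_c / H = 10.05 / 4.6 = 2.184

FS = 2.18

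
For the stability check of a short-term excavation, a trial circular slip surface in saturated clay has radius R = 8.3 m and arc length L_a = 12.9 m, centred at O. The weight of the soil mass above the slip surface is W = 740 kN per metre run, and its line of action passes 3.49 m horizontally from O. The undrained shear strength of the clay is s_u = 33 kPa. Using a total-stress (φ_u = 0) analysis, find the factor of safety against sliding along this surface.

Taking moments about the centre O, the resisting moment is provided by the undrained shear strength acting along the arc:
M_R = s_u·L_a·R = 33·12.90·8.3 = 3533.3 kN·m/m
M_D = W·d = 740·3.49 = 2582.6 kN·m/m
FS = M_R / M_D = 3533.3 / 2582.6 = 1.368

FS = 1.37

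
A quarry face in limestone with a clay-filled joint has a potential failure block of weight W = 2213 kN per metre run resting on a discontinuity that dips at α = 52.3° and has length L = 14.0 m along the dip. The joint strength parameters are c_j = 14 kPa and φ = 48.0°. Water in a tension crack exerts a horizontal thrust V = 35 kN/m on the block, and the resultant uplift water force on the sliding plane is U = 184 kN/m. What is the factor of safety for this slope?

Resolving the block weight along and normal to the plane and applying the Mohr–Coulomb strength on the joint:
N' = W cosα − U − V sinα = 2213·cos52.3° − 184 − 35·sin52.3° = 1141.6 kN/m
Driving force T = W sinα + V cosα = 2213·sin52.3° + 35·cos52.3° = 1772.4 kN/m
Resisting force R = c_j·L + N'·tanφ = 14·14.0 + 1141.6·tan48.0° = 196.0 + 1267.9 = 1463.9 kN/m
FS = R / T = 1463.9 / 1772.4 = 0.826

FS = 0.83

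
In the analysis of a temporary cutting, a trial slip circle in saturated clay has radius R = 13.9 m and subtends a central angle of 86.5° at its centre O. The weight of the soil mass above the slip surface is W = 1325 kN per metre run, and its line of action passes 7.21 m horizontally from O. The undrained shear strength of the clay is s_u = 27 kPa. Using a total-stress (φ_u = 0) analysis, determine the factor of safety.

FS = 0.82

Taking moments about the centre O, the resisting moment is provided by the undrained shear strength acting along the arc:
Arc length L_a = R·θ = 13.9·(86.5°·π/180) = 13.9·1.5097 = 20.98 m
M_R = s_u·L_a·R = 27·20.98·13.9 = 7875.7 kN·m/m
M_D = W·d = 1325·7.21 = 9553.2 kN·m/m
FS = M_R / M_D = 7875.7 / 9553.2 = 0.824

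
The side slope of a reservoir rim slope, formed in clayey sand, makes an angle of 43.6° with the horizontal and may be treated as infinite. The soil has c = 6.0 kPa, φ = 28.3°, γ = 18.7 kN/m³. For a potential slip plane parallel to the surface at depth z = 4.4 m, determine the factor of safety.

For an infinite slope with a slip plane parallel to the surface (no pore pressure): FS = [c + γz cos²β tanφ] / [γz sinβ cosβ].
γz = 18.7·4.4 = 82.28 kN/m²
Numerator = 6.0 + 82.28·cos²43.6°·tan28.3° = 6.0 + 82.28·0.5244·0.5384 = 29.234 kPa
Denominator = 82.28·sin43.6°·cos43.6° = 82.28·0.6896·0.7242 = 41.091 kPa
FS = 29.234 / 41.091 = 0.711

FS = 0.71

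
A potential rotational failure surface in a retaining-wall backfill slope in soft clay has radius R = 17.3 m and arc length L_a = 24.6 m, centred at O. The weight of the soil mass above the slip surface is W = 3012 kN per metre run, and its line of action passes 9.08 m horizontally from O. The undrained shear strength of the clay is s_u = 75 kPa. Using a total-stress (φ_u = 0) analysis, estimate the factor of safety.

FS = 1.17

Taking moments about the centre O, the resisting moment is provided by the undrained shear strength acting along the arc:
M_R = s_u·L_a·R = 75·24.60·17.3 = 31918.5 kN·m/m
M_D = W·d = 3012·9.08 = 27349.0 kN·m/m
FS = M_R / M_D = 31918.5 / 27349.0 = 1.167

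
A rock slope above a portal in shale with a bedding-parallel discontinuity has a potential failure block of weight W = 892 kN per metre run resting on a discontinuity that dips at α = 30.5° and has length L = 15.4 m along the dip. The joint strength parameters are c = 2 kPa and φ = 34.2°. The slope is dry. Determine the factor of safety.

Resolving the block weight along and normal to the plane and applying the Mohr–Coulomb strength on the joint:
N' = W cosα = 892·cos30.5° = 768.6 kN/m
Driving force T = W sinα = 892·sin30.5° = 452.7 kN/m
Resisting force R = c·L + N'·tanφ = 2·15.4 + 768.6·tan34.2° = 30.8 + 522.3 = 553.1 kN/m
FS = R / T = 553.1 / 452.7 = 1.222

FS = 1.22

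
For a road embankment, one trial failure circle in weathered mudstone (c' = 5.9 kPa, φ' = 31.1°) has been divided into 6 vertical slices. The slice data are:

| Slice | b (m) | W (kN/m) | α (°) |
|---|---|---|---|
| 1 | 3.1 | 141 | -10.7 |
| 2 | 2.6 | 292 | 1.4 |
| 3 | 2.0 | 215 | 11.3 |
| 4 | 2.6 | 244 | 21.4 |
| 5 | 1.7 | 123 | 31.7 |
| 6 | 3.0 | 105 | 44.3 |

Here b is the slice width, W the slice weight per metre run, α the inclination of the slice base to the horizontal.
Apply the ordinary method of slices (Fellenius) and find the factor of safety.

Ordinary method of slices: FS = Σ[c'·Δl_i + (W_i cosα_i)·tanφ'] / Σ W_i sinα_i, with Δl_i = b_i / cosα_i.
Slice 1: Δl = 3.1/cos(-10.7°) = 3.155 m; N'_1 = 141·cos(-10.7°) = 138.5; c'Δl = 18.61; W sinα = -26.2
Slice 2: Δl = 2.6/cos1.4° = 2.601 m; N'_2 = 292·cos1.4° = 291.9; c'Δl = 15.34; W sinα = 7.1
Slice 3: Δl = 2.0/cos11.3° = 2.040 m; N'_3 = 215·cos11.3° = 210.8; c'Δl = 12.03; W sinα = 42.1
Slice 4: Δl = 2.6/cos21.4° = 2.793 m; N'_4 = 244·cos21.4° = 227.2; c'Δl = 16.48; W sinα = 89.0
Slice 5: Δl = 1.7/cos31.7° = 1.998 m; N'_5 = 123·cos31.7° = 104.6; c'Δl = 11.79; W sinα = 64.6
Slice 6: Δl = 3.0/cos44.3° = 4.192 m; N'_6 = 105·cos44.3° = 75.1; c'Δl = 24.73; W sinα = 73.3
Σc'Δl = 99.0 kN/m; ΣN' = 1048.3 kN/m; ΣW sinα = 250.1 kN/m
Resisting = 99.0 + 1048.3·tan31.1° = 99.0 + 632.4 = 731.3 kN/m
FS = 731.3 / 250.1 = 2.924

FS = 2.92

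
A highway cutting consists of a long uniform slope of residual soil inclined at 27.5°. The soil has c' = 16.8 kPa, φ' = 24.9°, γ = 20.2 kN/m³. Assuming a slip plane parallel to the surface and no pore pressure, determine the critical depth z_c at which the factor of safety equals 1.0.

Setting FS = 1.00 in FS = [c' + γz cos²β tanφ'] / [γz sinβ cosβ] and solving for z:
z = c' / [γ cosβ (FS·sinβ − cosβ·tanφ')]
  = 16.8 / [20.2·cos27.5°·(1.00·sin27.5° − cos27.5°·tan24.9°)]
  = 16.8 / [20.2·0.8870·(1.00·0.4617 − 0.8870·0.4642)]
  = 16.8 / 0.8961 = 18.748 m

z_c = 18.75 m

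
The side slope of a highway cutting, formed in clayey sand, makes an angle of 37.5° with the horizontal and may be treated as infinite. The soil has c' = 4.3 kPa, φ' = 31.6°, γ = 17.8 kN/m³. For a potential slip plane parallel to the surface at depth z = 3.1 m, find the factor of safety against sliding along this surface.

For an infinite slope with a slip plane parallel to the surface (no pore pressure): FS = [c' + γz cos²β tanφ'] / [γz sinβ cosβ].
γz = 17.8·3.1 = 55.18 kN/m²
Numerator = 4.3 + 55.18·cos²37.5°·tan31.6° = 4.3 + 55.18·0.6294·0.6152 = 25.667 kPa
Denominator = 55.18·sin37.5°·cos37.5° = 55.18·0.6088·0.7934 = 26.650 kPa
FS = 25.667 / 26.650 = 0.963

FS = 0.96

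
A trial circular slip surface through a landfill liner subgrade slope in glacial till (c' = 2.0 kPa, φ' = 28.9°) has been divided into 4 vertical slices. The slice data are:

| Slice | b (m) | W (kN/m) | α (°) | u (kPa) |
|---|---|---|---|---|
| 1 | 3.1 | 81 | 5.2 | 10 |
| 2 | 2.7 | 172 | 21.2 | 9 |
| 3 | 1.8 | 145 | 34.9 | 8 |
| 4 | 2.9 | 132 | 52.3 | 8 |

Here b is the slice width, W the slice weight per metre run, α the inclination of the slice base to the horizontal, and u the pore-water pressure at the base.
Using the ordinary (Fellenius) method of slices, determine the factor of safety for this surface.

FS = 0.81

Ordinary method of slices: FS = Σ[c'·Δl_i + (W_i cosα_i − u_i·Δl_i)·tanφ'] / Σ W_i sinα_i, with Δl_i = b_i / cosα_i.
Slice 1: Δl = 3.1/cos5.2° = 3.113 m; N'_1 = 81·cos5.2° − 10·3.113 = 49.5; c'Δl = 6.23; W sinα = 7.3
Slice 2: Δl = 2.7/cos21.2° = 2.896 m; N'_2 = 172·cos21.2° − 9·2.896 = 134.3; c'Δl = 5.79; W sinα = 62.2
Slice 3: Δl = 1.8/cos34.9° = 2.195 m; N'_3 = 145·cos34.9° − 8·2.195 = 101.4; c'Δl = 4.39; W sinα = 83.0
Slice 4: Δl = 2.9/cos52.3° = 4.742 m; N'_4 = 132·cos52.3° − 8·4.742 = 42.8; c'Δl = 9.48; W sinα = 104.4
Σc'Δl = 25.9 kN/m; ΣN' = 328.0 kN/m; ΣW sinα = 256.9 kN/m
Resisting = 25.9 + 328.0·tan28.9° = 25.9 + 181.1 = 206.9 kN/m
FS = 206.9 / 256.9 = 0.805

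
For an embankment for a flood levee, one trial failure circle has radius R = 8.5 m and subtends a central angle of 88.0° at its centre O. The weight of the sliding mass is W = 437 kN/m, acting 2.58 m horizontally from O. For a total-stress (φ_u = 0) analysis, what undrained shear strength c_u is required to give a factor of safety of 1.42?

c_u = 14.4 kPa

FS = c_u·L_a·R / (W·d), so c_u = FS·W·d / (L_a·R).
Arc length L_a = R·θ = 8.5·(88.0°·π/180) = 8.5·1.5359 = 13.06 m
c_u = 1.42·437·2.58 / (13.06·8.5) = 1601.0 / 110.97 = 14.43 kPa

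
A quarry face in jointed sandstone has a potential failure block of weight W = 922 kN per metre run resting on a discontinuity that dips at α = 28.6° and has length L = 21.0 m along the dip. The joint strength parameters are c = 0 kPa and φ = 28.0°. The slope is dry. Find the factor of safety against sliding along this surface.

FS = 0.98

Resolving the block weight along and normal to the plane and applying the Mohr–Coulomb strength on the joint:
N' = W cosα = 922·cos28.6° = 809.5 kN/m
Driving force T = W sinα = 922·sin28.6° = 441.4 kN/m
Resisting force R = c·L + N'·tanφ = 0·21.0 + 809.5·tan28.0° = 0.0 + 430.4 = 430.4 kN/m
FS = R / T = 430.4 / 441.4 = 0.975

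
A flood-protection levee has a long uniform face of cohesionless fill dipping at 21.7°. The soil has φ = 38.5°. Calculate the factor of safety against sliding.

FS = 2.00

For a dry cohesionless infinite slope the factor of safety is FS = tanφ / tanβ.
FS = tan38.5° / tan21.7° = 0.7954 / 0.3979 = 1.999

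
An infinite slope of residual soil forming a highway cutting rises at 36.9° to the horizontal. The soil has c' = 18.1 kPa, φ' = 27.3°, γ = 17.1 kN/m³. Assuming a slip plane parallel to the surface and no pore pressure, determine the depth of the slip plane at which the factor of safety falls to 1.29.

Setting FS = 1.29 in FS = [c' + γz cos²β tanφ'] / [γz sinβ cosβ] and solving for z:
z = c' / [γ cosβ (FS·sinβ − cosβ·tanφ')]
  = 18.1 / [17.1·cos36.9°·(1.29·sin36.9° − cos36.9°·tan27.3°)]
  = 18.1 / [17.1·0.7997·(1.29·0.6004 − 0.7997·0.5161)]
  = 18.1 / 4.9474 = 3.658 m

z = 3.66 m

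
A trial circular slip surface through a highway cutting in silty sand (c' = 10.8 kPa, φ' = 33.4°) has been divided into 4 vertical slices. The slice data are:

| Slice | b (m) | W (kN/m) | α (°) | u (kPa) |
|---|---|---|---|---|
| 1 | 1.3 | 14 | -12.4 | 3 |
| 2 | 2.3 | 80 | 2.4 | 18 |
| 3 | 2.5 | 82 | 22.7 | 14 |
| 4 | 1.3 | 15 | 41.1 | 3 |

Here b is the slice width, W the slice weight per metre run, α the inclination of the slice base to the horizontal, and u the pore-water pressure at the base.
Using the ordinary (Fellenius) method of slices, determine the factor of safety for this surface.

Ordinary method of slices: FS = Σ[c'·Δl_i + (W_i cosα_i − u_i·Δl_i)·tanφ'] / Σ W_i sinα_i, with Δl_i = b_i / cosα_i.
Slice 1: Δl = 1.3/cos(-12.4°) = 1.331 m; N'_1 = 14·cos(-12.4°) − 3·1.331 = 9.7; c'Δl = 14.38; W sinα = -3.0
Slice 2: Δl = 2.3/cos2.4° = 2.302 m; N'_2 = 80·cos2.4° − 18·2.302 = 38.5; c'Δl = 24.86; W sinα = 3.4
Slice 3: Δl = 2.5/cos22.7° = 2.710 m; N'_3 = 82·cos22.7° − 14·2.710 = 37.7; c'Δl = 29.27; W sinα = 31.6
Slice 4: Δl = 1.3/cos41.1° = 1.725 m; N'_4 = 15·cos41.1° − 3·1.725 = 6.1; c'Δl = 18.63; W sinα = 9.9
Σc'Δl = 87.1 kN/m; ΣN' = 92.0 kN/m; ΣW sinα = 41.8 kN/m
Resisting = 87.1 + 92.0·tan33.4° = 87.1 + 60.7 = 147.8 kN/m
FS = 147.8 / 41.8 = 3.532

FS = 3.53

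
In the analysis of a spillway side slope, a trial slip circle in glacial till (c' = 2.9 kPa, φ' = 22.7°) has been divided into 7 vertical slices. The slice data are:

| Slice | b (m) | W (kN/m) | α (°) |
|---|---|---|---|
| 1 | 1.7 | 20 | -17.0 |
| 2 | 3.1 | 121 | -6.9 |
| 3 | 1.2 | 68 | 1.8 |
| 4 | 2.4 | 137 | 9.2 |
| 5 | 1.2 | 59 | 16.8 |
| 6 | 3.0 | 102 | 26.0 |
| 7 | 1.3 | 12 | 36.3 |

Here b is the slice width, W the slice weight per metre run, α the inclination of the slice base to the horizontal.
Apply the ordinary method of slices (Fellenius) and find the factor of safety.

Ordinary method of slices: FS = Σ[c'·Δl_i + (W_i cosα_i)·tanφ'] / Σ W_i sinα_i, with Δl_i = b_i / cosα_i.
Slice 1: Δl = 1.7/cos(-17.0°) = 1.778 m; N'_1 = 20·cos(-17.0°) = 19.1; c'Δl = 5.16; W sinα = -5.8
Slice 2: Δl = 3.1/cos(-6.9°) = 3.123 m; N'_2 = 121·cos(-6.9°) = 120.1; c'Δl = 9.06; W sinα = -14.5
Slice 3: Δl = 1.2/cos1.8° = 1.201 m; N'_3 = 68·cos1.8° = 68.0; c'Δl = 3.48; W sinα = 2.1
Slice 4: Δl = 2.4/cos9.2° = 2.431 m; N'_4 = 137·cos9.2° = 135.2; c'Δl = 7.05; W sinα = 21.9
Slice 5: Δl = 1.2/cos16.8° = 1.254 m; N'_5 = 59·cos16.8° = 56.5; c'Δl = 3.64; W sinα = 17.1
Slice 6: Δl = 3.0/cos26.0° = 3.338 m; N'_6 = 102·cos26.0° = 91.7; c'Δl = 9.68; W sinα = 44.7
Slice 7: Δl = 1.3/cos36.3° = 1.613 m; N'_7 = 12·cos36.3° = 9.7; c'Δl = 4.68; W sinα = 7.1
Σc'Δl = 42.7 kN/m; ΣN' = 500.3 kN/m; ΣW sinα = 72.5 kN/m
Resisting = 42.7 + 500.3·tan22.7° = 42.7 + 209.3 = 252.0 kN/m
FS = 252.0 / 72.5 = 3.475

FS = 3.47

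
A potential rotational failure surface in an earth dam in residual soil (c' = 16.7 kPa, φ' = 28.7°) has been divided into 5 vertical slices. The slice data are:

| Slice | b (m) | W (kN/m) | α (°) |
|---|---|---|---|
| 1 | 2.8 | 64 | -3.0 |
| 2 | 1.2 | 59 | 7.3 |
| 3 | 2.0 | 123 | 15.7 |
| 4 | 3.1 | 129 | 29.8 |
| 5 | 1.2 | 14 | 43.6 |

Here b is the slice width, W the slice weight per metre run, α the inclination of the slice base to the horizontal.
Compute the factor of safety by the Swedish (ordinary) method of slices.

Ordinary method of slices: FS = Σ[c'·Δl_i + (W_i cosα_i)·tanφ'] / Σ W_i sinα_i, with Δl_i = b_i / cosα_i.
Slice 1: Δl = 2.8/cos(-3.0°) = 2.804 m; N'_1 = 64·cos(-3.0°) = 63.9; c'Δl = 46.82; W sinα = -3.3
Slice 2: Δl = 1.2/cos7.3° = 1.210 m; N'_2 = 59·cos7.3° = 58.5; c'Δl = 20.20; W sinα = 7.5
Slice 3: Δl = 2.0/cos15.7° = 2.078 m; N'_3 = 123·cos15.7° = 118.4; c'Δl = 34.69; W sinα = 33.3
Slice 4: Δl = 3.1/cos29.8° = 3.572 m; N'_4 = 129·cos29.8° = 111.9; c'Δl = 59.66; W sinα = 64.1
Slice 5: Δl = 1.2/cos43.6° = 1.657 m; N'_5 = 14·cos43.6° = 10.1; c'Δl = 27.67; W sinα = 9.7
Σc'Δl = 189.1 kN/m; ΣN' = 362.9 kN/m; ΣW sinα = 111.2 kN/m
Resisting = 189.1 + 362.9·tan28.7° = 189.1 + 198.7 = 387.8 kN/m
FS = 387.8 / 111.2 = 3.487

FS = 3.49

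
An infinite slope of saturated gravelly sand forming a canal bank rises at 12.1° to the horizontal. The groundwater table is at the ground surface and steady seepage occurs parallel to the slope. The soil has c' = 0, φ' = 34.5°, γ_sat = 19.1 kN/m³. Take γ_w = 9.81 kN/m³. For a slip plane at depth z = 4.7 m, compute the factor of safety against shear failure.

With seepage parallel to the slope and the water table at the surface, the effective normal stress on the slip plane uses the buoyant unit weight γ' = γ_sat − γ_w while the driving shear stress uses γ_sat:
FS = [c' + γ' z cos²β tanφ'] / [γ_sat z sinβ cosβ]
(For c' = 0 this reduces to FS = (γ'/γ_sat)·tanφ'/tanβ.)
γ' = 19.1 − 9.81 = 9.29 kN/m³
Numerator = 0.0 + 9.29·4.7·cos²12.1°·tan34.5° = 0.0 + 9.29·4.7·0.9561·0.6873 = 28.690 kPa
Denominator = 19.1·4.7·sin12.1°·cos12.1° = 19.1·4.7·0.2096·0.9778 = 18.399 kPa
FS = 28.690 / 18.399 = 1.559

FS = 1.56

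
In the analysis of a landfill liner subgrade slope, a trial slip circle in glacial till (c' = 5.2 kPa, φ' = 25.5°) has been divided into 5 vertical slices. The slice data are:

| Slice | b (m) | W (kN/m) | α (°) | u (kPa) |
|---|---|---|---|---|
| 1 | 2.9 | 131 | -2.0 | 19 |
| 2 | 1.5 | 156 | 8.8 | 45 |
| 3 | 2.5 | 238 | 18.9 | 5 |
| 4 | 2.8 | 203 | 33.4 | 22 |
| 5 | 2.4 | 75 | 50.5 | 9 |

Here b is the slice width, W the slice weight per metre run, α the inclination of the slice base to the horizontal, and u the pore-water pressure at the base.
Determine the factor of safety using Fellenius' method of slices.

Ordinary method of slices: FS = Σ[c'·Δl_i + (W_i cosα_i − u_i·Δl_i)·tanφ'] / Σ W_i sinα_i, with Δl_i = b_i / cosα_i.
Slice 1: Δl = 2.9/cos(-2.0°) = 2.902 m; N'_1 = 131·cos(-2.0°) − 19·2.902 = 75.8; c'Δl = 15.09; W sinα = -4.6
Slice 2: Δl = 1.5/cos8.8° = 1.518 m; N'_2 = 156·cos8.8° − 45·1.518 = 85.9; c'Δl = 7.89; W sinα = 23.9
Slice 3: Δl = 2.5/cos18.9° = 2.642 m; N'_3 = 238·cos18.9° − 5·2.642 = 212.0; c'Δl = 13.74; W sinα = 77.1
Slice 4: Δl = 2.8/cos33.4° = 3.354 m; N'_4 = 203·cos33.4° − 22·3.354 = 95.7; c'Δl = 17.44; W sinα = 111.7
Slice 5: Δl = 2.4/cos50.5° = 3.773 m; N'_5 = 75·cos50.5° − 9·3.773 = 13.7; c'Δl = 19.62; W sinα = 57.9
Σc'Δl = 73.8 kN/m; ΣN' = 483.0 kN/m; ΣW sinα = 266.0 kN/m
Resisting = 73.8 + 483.0·tan25.5° = 73.8 + 230.4 = 304.2 kN/m
FS = 304.2 / 266.0 = 1.144

FS = 1.14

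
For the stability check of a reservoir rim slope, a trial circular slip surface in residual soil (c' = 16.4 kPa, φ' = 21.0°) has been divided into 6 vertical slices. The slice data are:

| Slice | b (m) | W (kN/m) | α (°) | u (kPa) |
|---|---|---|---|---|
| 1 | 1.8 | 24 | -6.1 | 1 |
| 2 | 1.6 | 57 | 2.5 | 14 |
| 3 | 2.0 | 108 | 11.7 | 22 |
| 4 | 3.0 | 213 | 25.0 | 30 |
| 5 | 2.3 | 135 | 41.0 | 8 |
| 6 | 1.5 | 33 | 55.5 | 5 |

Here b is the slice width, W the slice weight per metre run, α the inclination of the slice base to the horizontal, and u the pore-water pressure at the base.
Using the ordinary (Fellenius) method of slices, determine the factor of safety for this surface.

FS = 1.54

Ordinary method of slices: FS = Σ[c'·Δl_i + (W_i cosα_i − u_i·Δl_i)·tanφ'] / Σ W_i sinα_i, with Δl_i = b_i / cosα_i.
Slice 1: Δl = 1.8/cos(-6.1°) = 1.810 m; N'_1 = 24·cos(-6.1°) − 1·1.810 = 22.1; c'Δl = 29.69; W sinα = -2.6
Slice 2: Δl = 1.6/cos2.5° = 1.602 m; N'_2 = 57·cos2.5° − 14·1.602 = 34.5; c'Δl = 26.26; W sinα = 2.5
Slice 3: Δl = 2.0/cos11.7° = 2.042 m; N'_3 = 108·cos11.7° − 22·2.042 = 60.8; c'Δl = 33.50; W sinα = 21.9
Slice 4: Δl = 3.0/cos25.0° = 3.310 m; N'_4 = 213·cos25.0° − 30·3.310 = 93.7; c'Δl = 54.29; W sinα = 90.0
Slice 5: Δl = 2.3/cos41.0° = 3.048 m; N'_5 = 135·cos41.0° − 8·3.048 = 77.5; c'Δl = 49.98; W sinα = 88.6
Slice 6: Δl = 1.5/cos55.5° = 2.648 m; N'_6 = 33·cos55.5° − 5·2.648 = 5.5; c'Δl = 43.43; W sinα = 27.2
Σc'Δl = 237.1 kN/m; ΣN' = 294.1 kN/m; ΣW sinα = 227.6 kN/m
Resisting = 237.1 + 294.1·tan21.0° = 237.1 + 112.9 = 350.0 kN/m
FS = 350.0 / 227.6 = 1.538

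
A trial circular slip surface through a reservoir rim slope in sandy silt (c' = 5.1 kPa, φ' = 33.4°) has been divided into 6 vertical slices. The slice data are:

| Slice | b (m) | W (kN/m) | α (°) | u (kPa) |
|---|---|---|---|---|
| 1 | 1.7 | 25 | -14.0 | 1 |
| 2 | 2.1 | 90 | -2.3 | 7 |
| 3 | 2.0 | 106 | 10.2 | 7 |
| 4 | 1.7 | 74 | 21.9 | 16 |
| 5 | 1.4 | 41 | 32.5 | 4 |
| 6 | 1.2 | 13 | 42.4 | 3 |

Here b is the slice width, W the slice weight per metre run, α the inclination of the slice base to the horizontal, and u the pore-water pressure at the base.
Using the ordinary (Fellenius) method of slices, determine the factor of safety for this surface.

Ordinary method of slices: FS = Σ[c'·Δl_i + (W_i cosα_i − u_i·Δl_i)·tanφ'] / Σ W_i sinα_i, with Δl_i = b_i / cosα_i.
Slice 1: Δl = 1.7/cos(-14.0°) = 1.752 m; N'_1 = 25·cos(-14.0°) − 1·1.752 = 22.5; c'Δl = 8.94; W sinα = -6.0
Slice 2: Δl = 2.1/cos(-2.3°) = 2.102 m; N'_2 = 90·cos(-2.3°) − 7·2.102 = 75.2; c'Δl = 10.72; W sinα = -3.6
Slice 3: Δl = 2.0/cos10.2° = 2.032 m; N'_3 = 106·cos10.2° − 7·2.032 = 90.1; c'Δl = 10.36; W sinα = 18.8
Slice 4: Δl = 1.7/cos21.9° = 1.832 m; N'_4 = 74·cos21.9° − 16·1.832 = 39.3; c'Δl = 9.34; W sinα = 27.6
Slice 5: Δl = 1.4/cos32.5° = 1.660 m; N'_5 = 41·cos32.5° − 4·1.660 = 27.9; c'Δl = 8.47; W sinα = 22.0
Slice 6: Δl = 1.2/cos42.4° = 1.625 m; N'_6 = 13·cos42.4° − 3·1.625 = 4.7; c'Δl = 8.29; W sinα = 8.8
Σc'Δl = 56.1 kN/m; ΣN' = 259.8 kN/m; ΣW sinα = 67.5 kN/m
Resisting = 56.1 + 259.8·tan33.4° = 56.1 + 171.3 = 227.4 kN/m
FS = 227.4 / 67.5 = 3.369

FS = 3.37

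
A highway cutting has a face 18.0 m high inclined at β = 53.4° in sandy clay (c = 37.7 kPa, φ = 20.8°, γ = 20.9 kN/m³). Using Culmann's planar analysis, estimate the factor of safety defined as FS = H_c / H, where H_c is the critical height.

FS = 1.91

H_c = (4c/γ) · sinβ cosφ / [1 − cos(β − φ)]
    = (4·37.7/20.9) · sin53.4°·cos20.8° / [1 − cos32.6°]
    = 7.215 · 0.7505 / 0.1575 = 34.37 m
FS = H_c / H = 34.37 / 18.0 = 1.909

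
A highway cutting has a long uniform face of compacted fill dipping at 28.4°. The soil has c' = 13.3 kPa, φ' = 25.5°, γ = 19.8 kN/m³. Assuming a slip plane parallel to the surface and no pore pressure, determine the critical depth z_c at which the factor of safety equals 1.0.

Setting FS = 1.00 in FS = [c' + γz cos²β tanφ'] / [γz sinβ cosβ] and solving for z:
z = c' / [γ cosβ (FS·sinβ − cosβ·tanφ')]
  = 13.3 / [19.8·cos28.4°·(1.00·sin28.4° − cos28.4°·tan25.5°)]
  = 13.3 / [19.8·0.8796·(1.00·0.4756 − 0.8796·0.4770)]
  = 13.3 / 0.9763 = 13.623 m

z_c = 13.62 m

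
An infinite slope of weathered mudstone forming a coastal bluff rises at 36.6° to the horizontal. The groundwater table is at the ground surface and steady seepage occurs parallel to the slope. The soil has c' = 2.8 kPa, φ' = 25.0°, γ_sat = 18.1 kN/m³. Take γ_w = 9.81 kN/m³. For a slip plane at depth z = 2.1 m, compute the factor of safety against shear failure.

FS = 0.44

With seepage parallel to the slope and the water table at the surface, the effective normal stress on the slip plane uses the buoyant unit weight γ' = γ_sat − γ_w while the driving shear stress uses γ_sat:
FS = [c' + γ' z cos²β tanφ'] / [γ_sat z sinβ cosβ]
γ' = 18.1 − 9.81 = 8.29 kN/m³
Numerator = 2.8 + 8.29·2.1·cos²36.6°·tan25.0° = 2.8 + 8.29·2.1·0.6445·0.4663 = 8.032 kPa
Denominator = 18.1·2.1·sin36.6°·cos36.6° = 18.1·2.1·0.5962·0.8028 = 18.194 kPa
FS = 8.032 / 18.194 = 0.441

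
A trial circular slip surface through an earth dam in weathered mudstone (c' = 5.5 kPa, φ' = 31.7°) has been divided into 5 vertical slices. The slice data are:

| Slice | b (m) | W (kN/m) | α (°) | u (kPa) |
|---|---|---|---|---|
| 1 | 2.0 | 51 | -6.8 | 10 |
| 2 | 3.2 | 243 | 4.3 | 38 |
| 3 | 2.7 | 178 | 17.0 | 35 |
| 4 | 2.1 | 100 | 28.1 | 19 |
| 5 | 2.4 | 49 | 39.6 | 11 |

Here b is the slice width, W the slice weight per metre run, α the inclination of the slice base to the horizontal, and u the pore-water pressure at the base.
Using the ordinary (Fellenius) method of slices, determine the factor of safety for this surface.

Ordinary method of slices: FS = Σ[c'·Δl_i + (W_i cosα_i − u_i·Δl_i)·tanφ'] / Σ W_i sinα_i, with Δl_i = b_i / cosα_i.
Slice 1: Δl = 2.0/cos(-6.8°) = 2.014 m; N'_1 = 51·cos(-6.8°) − 10·2.014 = 30.5; c'Δl = 11.08; W sinα = -6.0
Slice 2: Δl = 3.2/cos4.3° = 3.209 m; N'_2 = 243·cos4.3° − 38·3.209 = 120.4; c'Δl = 17.65; W sinα = 18.2
Slice 3: Δl = 2.7/cos17.0° = 2.823 m; N'_3 = 178·cos17.0° − 35·2.823 = 71.4; c'Δl = 15.53; W sinα = 52.0
Slice 4: Δl = 2.1/cos28.1° = 2.381 m; N'_4 = 100·cos28.1° − 19·2.381 = 43.0; c'Δl = 13.09; W sinα = 47.1
Slice 5: Δl = 2.4/cos39.6° = 3.115 m; N'_5 = 49·cos39.6° − 11·3.115 = 3.5; c'Δl = 17.13; W sinα = 31.2
Σc'Δl = 74.5 kN/m; ΣN' = 268.8 kN/m; ΣW sinα = 142.6 kN/m
Resisting = 74.5 + 268.8·tan31.7° = 74.5 + 166.0 = 240.5 kN/m
FS = 240.5 / 142.6 = 1.687

FS = 1.69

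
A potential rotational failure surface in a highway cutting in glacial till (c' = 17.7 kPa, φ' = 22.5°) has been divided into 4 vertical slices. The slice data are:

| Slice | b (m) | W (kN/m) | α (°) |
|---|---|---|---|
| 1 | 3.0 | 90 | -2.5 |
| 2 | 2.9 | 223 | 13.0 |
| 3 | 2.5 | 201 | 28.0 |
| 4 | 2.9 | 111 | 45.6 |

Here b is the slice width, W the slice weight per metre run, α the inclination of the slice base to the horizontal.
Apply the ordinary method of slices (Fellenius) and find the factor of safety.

FS = 2.10

Ordinary method of slices: FS = Σ[c'·Δl_i + (W_i cosα_i)·tanφ'] / Σ W_i sinα_i, with Δl_i = b_i / cosα_i.
Slice 1: Δl = 3.0/cos(-2.5°) = 3.003 m; N'_1 = 90·cos(-2.5°) = 89.9; c'Δl = 53.15; W sinα = -3.9
Slice 2: Δl = 2.9/cos13.0° = 2.976 m; N'_2 = 223·cos13.0° = 217.3; c'Δl = 52.68; W sinα = 50.2
Slice 3: Δl = 2.5/cos28.0° = 2.831 m; N'_3 = 201·cos28.0° = 177.5; c'Δl = 50.12; W sinα = 94.4
Slice 4: Δl = 2.9/cos45.6° = 4.145 m; N'_4 = 111·cos45.6° = 77.7; c'Δl = 73.36; W sinα = 79.3
Σc'Δl = 229.3 kN/m; ΣN' = 562.3 kN/m; ΣW sinα = 219.9 kN/m
Resisting = 229.3 + 562.3·tan22.5° = 229.3 + 232.9 = 462.2 kN/m
FS = 462.2 / 219.9 = 2.102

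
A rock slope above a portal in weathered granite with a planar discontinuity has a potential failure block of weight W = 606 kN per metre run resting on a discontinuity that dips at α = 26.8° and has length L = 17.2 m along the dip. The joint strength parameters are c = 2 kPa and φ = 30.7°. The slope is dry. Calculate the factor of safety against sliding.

FS = 1.30

Resolving the block weight along and normal to the plane and applying the Mohr–Coulomb strength on the joint:
N' = W cosα = 606·cos26.8° = 540.9 kN/m
Driving force T = W sinα = 606·sin26.8° = 273.2 kN/m
Resisting force R = c·L + N'·tanφ = 2·17.2 + 540.9·tan30.7° = 34.4 + 321.2 = 355.6 kN/m
FS = R / T = 355.6 / 273.2 = 1.301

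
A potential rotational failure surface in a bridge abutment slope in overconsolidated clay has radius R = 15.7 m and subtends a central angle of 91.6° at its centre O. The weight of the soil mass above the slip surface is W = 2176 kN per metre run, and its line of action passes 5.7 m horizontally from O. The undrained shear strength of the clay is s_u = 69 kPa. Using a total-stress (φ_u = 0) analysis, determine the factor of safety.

Taking moments about the centre O, the resisting moment is provided by the undrained shear strength acting along the arc:
Arc length L_a = R·θ = 15.7·(91.6°·π/180) = 15.7·1.5987 = 25.10 m
M_R = s_u·L_a·R = 69·25.10·15.7 = 27190.8 kN·m/m
M_D = W·d = 2176·5.7 = 12403.2 kN·m/m
FS = M_R / M_D = 27190.8 / 12403.2 = 2.192

FS = 2.19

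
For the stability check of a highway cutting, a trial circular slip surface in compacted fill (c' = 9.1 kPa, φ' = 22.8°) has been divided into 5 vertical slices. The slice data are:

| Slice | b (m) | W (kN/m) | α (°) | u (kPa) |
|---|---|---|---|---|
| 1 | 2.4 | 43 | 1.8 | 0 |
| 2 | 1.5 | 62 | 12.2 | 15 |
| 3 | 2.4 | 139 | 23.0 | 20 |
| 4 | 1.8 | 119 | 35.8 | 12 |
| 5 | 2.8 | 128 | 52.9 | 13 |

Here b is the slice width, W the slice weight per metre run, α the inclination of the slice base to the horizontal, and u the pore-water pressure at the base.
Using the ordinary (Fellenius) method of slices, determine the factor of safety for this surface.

FS = 0.93

Ordinary method of slices: FS = Σ[c'·Δl_i + (W_i cosα_i − u_i·Δl_i)·tanφ'] / Σ W_i sinα_i, with Δl_i = b_i / cosα_i.
Slice 1: Δl = 2.4/cos1.8° = 2.401 m; N'_1 = 43·cos1.8° − 0·2.401 = 43.0; c'Δl = 21.85; W sinα = 1.4
Slice 2: Δl = 1.5/cos12.2° = 1.535 m; N'_2 = 62·cos12.2° − 15·1.535 = 37.6; c'Δl = 13.97; W sinα = 13.1
Slice 3: Δl = 2.4/cos23.0° = 2.607 m; N'_3 = 139·cos23.0° − 20·2.607 = 75.8; c'Δl = 23.73; W sinα = 54.3
Slice 4: Δl = 1.8/cos35.8° = 2.219 m; N'_4 = 119·cos35.8° − 12·2.219 = 69.9; c'Δl = 20.20; W sinα = 69.6
Slice 5: Δl = 2.8/cos52.9° = 4.642 m; N'_5 = 128·cos52.9° − 13·4.642 = 16.9; c'Δl = 42.24; W sinα = 102.1
Σc'Δl = 122.0 kN/m; ΣN' = 243.1 kN/m; ΣW sinα = 240.5 kN/m
Resisting = 122.0 + 243.1·tan22.8° = 122.0 + 102.2 = 224.2 kN/m
FS = 224.2 / 240.5 = 0.932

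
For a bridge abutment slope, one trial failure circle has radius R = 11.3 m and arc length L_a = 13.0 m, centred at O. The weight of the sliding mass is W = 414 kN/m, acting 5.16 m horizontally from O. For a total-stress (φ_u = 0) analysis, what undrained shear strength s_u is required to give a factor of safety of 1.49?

s_u = 21.7 kPa

FS = s_u·L_a·R / (W·d), so s_u = FS·W·d / (L_a·R).
s_u = 1.49·414·5.16 / (13.00·11.3) = 3183.0 / 146.90 = 21.67 kPa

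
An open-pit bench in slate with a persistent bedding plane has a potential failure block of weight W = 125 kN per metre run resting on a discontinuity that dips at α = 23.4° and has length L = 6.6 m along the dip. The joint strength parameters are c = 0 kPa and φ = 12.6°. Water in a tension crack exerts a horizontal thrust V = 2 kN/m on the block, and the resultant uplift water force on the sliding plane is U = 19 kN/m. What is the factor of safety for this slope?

Resolving the block weight along and normal to the plane and applying the Mohr–Coulomb strength on the joint:
N' = W cosα − U − V sinα = 125·cos23.4° − 19 − 2·sin23.4° = 94.9 kN/m
Driving force T = W sinα + V cosα = 125·sin23.4° + 2·cos23.4° = 51.5 kN/m
Resisting force R = c·L + N'·tanφ = 0·6.6 + 94.9·tan12.6° = 0.0 + 21.2 = 21.2 kN/m
FS = R / T = 21.2 / 51.5 = 0.412

FS = 0.41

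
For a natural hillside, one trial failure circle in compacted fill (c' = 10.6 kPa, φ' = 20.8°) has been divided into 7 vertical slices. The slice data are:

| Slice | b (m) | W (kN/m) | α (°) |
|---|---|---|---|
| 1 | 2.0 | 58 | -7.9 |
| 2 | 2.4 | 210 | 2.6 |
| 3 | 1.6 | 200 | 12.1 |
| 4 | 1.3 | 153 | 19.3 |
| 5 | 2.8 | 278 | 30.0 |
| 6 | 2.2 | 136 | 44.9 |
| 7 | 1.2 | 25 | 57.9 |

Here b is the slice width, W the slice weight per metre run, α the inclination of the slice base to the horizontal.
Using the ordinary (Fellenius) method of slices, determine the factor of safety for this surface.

FS = 1.52

Ordinary method of slices: FS = Σ[c'·Δl_i + (W_i cosα_i)·tanφ'] / Σ W_i sinα_i, with Δl_i = b_i / cosα_i.
Slice 1: Δl = 2.0/cos(-7.9°) = 2.019 m; N'_1 = 58·cos(-7.9°) = 57.4; c'Δl = 21.40; W sinα = -8.0
Slice 2: Δl = 2.4/cos2.6° = 2.402 m; N'_2 = 210·cos2.6° = 209.8; c'Δl = 25.47; W sinα = 9.5
Slice 3: Δl = 1.6/cos12.1° = 1.636 m; N'_3 = 200·cos12.1° = 195.6; c'Δl = 17.35; W sinα = 41.9
Slice 4: Δl = 1.3/cos19.3° = 1.377 m; N'_4 = 153·cos19.3° = 144.4; c'Δl = 14.60; W sinα = 50.6
Slice 5: Δl = 2.8/cos30.0° = 3.233 m; N'_5 = 278·cos30.0° = 240.8; c'Δl = 34.27; W sinα = 139.0
Slice 6: Δl = 2.2/cos44.9° = 3.106 m; N'_6 = 136·cos44.9° = 96.3; c'Δl = 32.92; W sinα = 96.0
Slice 7: Δl = 1.2/cos57.9° = 2.258 m; N'_7 = 25·cos57.9° = 13.3; c'Δl = 23.94; W sinα = 21.2
Σc'Δl = 169.9 kN/m; ΣN' = 957.6 kN/m; ΣW sinα = 350.2 kN/m
Resisting = 169.9 + 957.6·tan20.8° = 169.9 + 363.7 = 533.7 kN/m
FS = 533.7 / 350.2 = 1.524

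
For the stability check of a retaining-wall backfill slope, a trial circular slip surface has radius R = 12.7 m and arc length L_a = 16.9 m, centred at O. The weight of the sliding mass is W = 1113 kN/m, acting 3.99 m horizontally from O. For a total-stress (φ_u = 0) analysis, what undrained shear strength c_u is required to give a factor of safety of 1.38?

c_u = 28.6 kPa

FS = c_u·L_a·R / (W·d), so c_u = FS·W·d / (L_a·R).
c_u = 1.38·1113·3.99 / (16.90·12.7) = 6128.4 / 214.63 = 28.55 kPa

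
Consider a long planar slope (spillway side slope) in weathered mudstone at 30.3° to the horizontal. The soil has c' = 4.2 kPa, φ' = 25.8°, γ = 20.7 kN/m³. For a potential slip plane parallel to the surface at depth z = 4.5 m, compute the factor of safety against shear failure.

FS = 0.93

For an infinite slope with a slip plane parallel to the surface (no pore pressure): FS = [c' + γz cos²β tanφ'] / [γz sinβ cosβ].
γz = 20.7·4.5 = 93.15 kN/m²
Numerator = 4.2 + 93.15·cos²30.3°·tan25.8° = 4.2 + 93.15·0.7455·0.4834 = 37.768 kPa
Denominator = 93.15·sin30.3°·cos30.3° = 93.15·0.5045·0.8634 = 40.577 kPa
FS = 37.768 / 40.577 = 0.931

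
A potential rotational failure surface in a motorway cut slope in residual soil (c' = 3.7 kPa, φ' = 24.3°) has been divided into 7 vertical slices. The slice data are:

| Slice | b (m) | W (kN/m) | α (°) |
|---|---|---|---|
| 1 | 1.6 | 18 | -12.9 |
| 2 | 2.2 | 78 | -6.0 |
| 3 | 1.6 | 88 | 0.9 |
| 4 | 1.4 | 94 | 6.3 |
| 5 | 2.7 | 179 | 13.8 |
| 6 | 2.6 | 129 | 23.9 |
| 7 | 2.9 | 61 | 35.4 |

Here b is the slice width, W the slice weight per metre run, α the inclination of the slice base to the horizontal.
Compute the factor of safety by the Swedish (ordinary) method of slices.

Ordinary method of slices: FS = Σ[c'·Δl_i + (W_i cosα_i)·tanφ'] / Σ W_i sinα_i, with Δl_i = b_i / cosα_i.
Slice 1: Δl = 1.6/cos(-12.9°) = 1.641 m; N'_1 = 18·cos(-12.9°) = 17.5; c'Δl = 6.07; W sinα = -4.0
Slice 2: Δl = 2.2/cos(-6.0°) = 2.212 m; N'_2 = 78·cos(-6.0°) = 77.6; c'Δl = 8.18; W sinα = -8.2
Slice 3: Δl = 1.6/cos0.9° = 1.600 m; N'_3 = 88·cos0.9° = 88.0; c'Δl = 5.92; W sinα = 1.4
Slice 4: Δl = 1.4/cos6.3° = 1.409 m; N'_4 = 94·cos6.3° = 93.4; c'Δl = 5.21; W sinα = 10.3
Slice 5: Δl = 2.7/cos13.8° = 2.780 m; N'_5 = 179·cos13.8° = 173.8; c'Δl = 10.29; W sinα = 42.7
Slice 6: Δl = 2.6/cos23.9° = 2.844 m; N'_6 = 129·cos23.9° = 117.9; c'Δl = 10.52; W sinα = 52.3
Slice 7: Δl = 2.9/cos35.4° = 3.558 m; N'_7 = 61·cos35.4° = 49.7; c'Δl = 13.16; W sinα = 35.3
Σc'Δl = 59.4 kN/m; ΣN' = 618.0 kN/m; ΣW sinα = 129.8 kN/m
Resisting = 59.4 + 618.0·tan24.3° = 59.4 + 279.1 = 338.4 kN/m
FS = 338.4 / 129.8 = 2.607

FS = 2.61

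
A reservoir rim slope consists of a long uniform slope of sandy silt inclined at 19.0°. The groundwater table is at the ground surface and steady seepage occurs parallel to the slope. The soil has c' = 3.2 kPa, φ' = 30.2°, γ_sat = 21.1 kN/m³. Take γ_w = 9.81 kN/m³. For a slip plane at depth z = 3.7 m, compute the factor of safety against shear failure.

FS = 1.04

With seepage parallel to the slope and the water table at the surface, the effective normal stress on the slip plane uses the buoyant unit weight γ' = γ_sat − γ_w while the driving shear stress uses γ_sat:
FS = [c' + γ' z cos²β tanφ'] / [γ_sat z sinβ cosβ]
γ' = 21.1 − 9.81 = 11.29 kN/m³
Numerator = 3.2 + 11.29·3.7·cos²19.0°·tan30.2° = 3.2 + 11.29·3.7·0.8940·0.5820 = 24.935 kPa
Denominator = 21.1·3.7·sin19.0°·cos19.0° = 21.1·3.7·0.3256·0.9455 = 24.032 kPa
FS = 24.935 / 24.032 = 1.038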